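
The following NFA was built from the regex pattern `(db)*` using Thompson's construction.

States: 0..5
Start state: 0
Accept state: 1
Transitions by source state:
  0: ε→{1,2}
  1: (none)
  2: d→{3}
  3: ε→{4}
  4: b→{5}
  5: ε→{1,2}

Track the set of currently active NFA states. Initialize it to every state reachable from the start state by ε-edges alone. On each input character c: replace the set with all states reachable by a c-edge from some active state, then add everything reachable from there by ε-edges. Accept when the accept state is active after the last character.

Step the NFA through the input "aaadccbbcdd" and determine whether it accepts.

start: ε-closure({0}) = {0,1,2}
'a' @ 1: {}  — state set empty
rest 'aadccbbcdd' ignored (set empty)
end set {} — state 1 not in

Answer: REJECT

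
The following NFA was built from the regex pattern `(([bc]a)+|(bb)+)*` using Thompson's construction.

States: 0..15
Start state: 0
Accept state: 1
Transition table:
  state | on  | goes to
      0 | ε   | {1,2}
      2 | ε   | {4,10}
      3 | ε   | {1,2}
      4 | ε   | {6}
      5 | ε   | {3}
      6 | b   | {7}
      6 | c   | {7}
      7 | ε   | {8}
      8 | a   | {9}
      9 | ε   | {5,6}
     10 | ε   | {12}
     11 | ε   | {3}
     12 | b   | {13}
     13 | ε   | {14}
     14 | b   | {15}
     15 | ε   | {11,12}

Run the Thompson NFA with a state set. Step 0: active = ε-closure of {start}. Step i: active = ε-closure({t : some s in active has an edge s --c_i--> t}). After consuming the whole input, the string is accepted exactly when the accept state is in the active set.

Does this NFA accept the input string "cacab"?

start: ε-closure({0}) = {0,1,2,4,6,10,12}
'c' @ 1: {7,8}
'a' @ 2: {1,2,3,4,5,6,9,10,12}  ✓accept
'c' @ 3: {7,8}
'a' @ 4: {1,2,3,4,5,6,9,10,12}  ✓accept
'b' @ 5: {7,8,13,14}
after full input: {7,8,13,14}  (accept=1 not in)

Answer: REJECT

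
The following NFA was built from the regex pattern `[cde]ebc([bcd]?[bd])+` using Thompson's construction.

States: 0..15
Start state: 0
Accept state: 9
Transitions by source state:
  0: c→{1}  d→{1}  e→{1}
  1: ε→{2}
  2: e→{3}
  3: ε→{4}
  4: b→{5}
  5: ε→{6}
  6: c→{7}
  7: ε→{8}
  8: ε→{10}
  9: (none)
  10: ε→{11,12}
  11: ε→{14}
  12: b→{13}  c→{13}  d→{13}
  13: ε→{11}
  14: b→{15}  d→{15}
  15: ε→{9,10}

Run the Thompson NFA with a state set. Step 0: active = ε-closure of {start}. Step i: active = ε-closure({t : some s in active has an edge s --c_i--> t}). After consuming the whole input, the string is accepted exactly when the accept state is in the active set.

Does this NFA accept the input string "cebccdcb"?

initial (ε-close {0}): {0}
'c' @ 1: {1,2}
'e' @ 2: {3,4}
'b' @ 3: {5,6}
'c' @ 4: {7,8,10,11,12,14}
'c' @ 5: {11,13,14}
'd' @ 6: {9,10,11,12,14,15}  [accepting]
'c' @ 7: {11,13,14}
'b' @ 8: {9,10,11,12,14,15}  [accepting]
end set {9,10,11,12,14,15} — state 9 in

Answer: ACCEPT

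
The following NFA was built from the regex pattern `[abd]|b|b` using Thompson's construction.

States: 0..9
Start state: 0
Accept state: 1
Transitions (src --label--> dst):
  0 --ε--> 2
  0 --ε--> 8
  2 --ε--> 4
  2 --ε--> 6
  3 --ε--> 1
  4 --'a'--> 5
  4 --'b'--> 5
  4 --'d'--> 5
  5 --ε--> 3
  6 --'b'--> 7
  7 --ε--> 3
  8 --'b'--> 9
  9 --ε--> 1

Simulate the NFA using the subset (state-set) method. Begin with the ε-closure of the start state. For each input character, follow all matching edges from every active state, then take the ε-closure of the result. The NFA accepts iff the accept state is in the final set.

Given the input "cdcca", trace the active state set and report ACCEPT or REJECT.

initial (ε-close {0}): {0,2,4,6,8}
'c' @ 1: {}  — state set empty
rest 'dcca' ignored (set empty)
final: {}; accept 1 not in set

Answer: REJECT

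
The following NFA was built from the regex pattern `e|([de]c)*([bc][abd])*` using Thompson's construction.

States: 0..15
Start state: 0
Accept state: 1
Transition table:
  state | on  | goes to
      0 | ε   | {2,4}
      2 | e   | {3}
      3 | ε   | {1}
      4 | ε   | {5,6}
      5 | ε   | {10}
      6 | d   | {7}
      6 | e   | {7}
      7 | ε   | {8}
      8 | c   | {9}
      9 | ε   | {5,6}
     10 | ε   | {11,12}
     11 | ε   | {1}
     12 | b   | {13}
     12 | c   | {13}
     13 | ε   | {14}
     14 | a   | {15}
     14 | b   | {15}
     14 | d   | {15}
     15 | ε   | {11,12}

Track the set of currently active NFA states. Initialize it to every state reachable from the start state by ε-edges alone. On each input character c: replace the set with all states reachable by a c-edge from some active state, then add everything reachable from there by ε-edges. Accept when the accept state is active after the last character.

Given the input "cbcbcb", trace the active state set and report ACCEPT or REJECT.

Answer: ACCEPT

Trace:
S₀ = ε-closure({0}) = {0,1,2,4,5,6,10,11,12}
'c' @ 1: {13,14}
'b' @ 2: {1,11,12,15}  [accepting]
'c' @ 3: {13,14}
'b' @ 4: {1,11,12,15}  [accepting]
'c' @ 5: {13,14}
'b' @ 6: {1,11,12,15}  [accepting]
final: {1,11,12,15}; accept 1 in set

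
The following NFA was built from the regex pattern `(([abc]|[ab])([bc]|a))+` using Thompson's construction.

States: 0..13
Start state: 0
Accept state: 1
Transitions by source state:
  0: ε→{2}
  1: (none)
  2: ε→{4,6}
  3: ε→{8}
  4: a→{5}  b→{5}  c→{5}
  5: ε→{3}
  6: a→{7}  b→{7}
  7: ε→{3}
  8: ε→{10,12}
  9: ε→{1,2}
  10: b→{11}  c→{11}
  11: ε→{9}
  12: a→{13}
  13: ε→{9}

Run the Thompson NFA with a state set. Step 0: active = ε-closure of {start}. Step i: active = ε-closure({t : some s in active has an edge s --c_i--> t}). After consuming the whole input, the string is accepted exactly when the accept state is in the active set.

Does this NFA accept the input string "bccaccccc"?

Answer: REJECT

Derivation:
start: ε-closure({0}) = {0,2,4,6}
'b' @ 1: {3,5,7,8,10,12}
'c' @ 2: {1,2,4,6,9,11}  (accept∈set)
'c' @ 3: {3,5,8,10,12}
'a' @ 4: {1,2,4,6,9,13}  (accept∈set)
'c' @ 5: {3,5,8,10,12}
'c' @ 6: {1,2,4,6,9,11}  (accept∈set)
'c' @ 7: {3,5,8,10,12}
'c' @ 8: {1,2,4,6,9,11}  (accept∈set)
'c' @ 9: {3,5,8,10,12}
end set {3,5,8,10,12} — state 1 not in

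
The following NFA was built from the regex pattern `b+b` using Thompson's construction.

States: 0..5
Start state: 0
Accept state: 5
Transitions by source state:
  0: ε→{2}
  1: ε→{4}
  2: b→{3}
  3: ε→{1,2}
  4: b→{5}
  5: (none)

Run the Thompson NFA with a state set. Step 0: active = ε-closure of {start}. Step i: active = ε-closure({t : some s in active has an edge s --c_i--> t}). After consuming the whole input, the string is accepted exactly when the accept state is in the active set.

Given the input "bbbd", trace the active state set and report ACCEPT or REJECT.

Answer: REJECT

Steps:
initial (ε-close {0}): {0,2}
'b' @ 1: {1,2,3,4}
'b' @ 2: {1,2,3,4,5}  (accept∈set)
'b' @ 3: {1,2,3,4,5}  (accept∈set)
'd' @ 4: {}  — state set empty
after full input: {}  (accept=5 not in)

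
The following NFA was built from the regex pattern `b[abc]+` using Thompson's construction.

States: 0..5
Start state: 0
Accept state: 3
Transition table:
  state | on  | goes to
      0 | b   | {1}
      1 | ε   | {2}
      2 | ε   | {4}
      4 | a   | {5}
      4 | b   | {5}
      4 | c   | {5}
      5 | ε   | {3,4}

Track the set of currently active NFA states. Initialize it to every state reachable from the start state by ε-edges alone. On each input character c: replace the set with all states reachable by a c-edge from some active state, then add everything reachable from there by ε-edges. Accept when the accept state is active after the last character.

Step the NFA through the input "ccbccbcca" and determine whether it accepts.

start: ε-closure({0}) = {0}
'c' @ 1: {}  — no active states
rest 'cbccbcca' ignored (set empty)
final: {}; accept 3 not in set

Answer: REJECT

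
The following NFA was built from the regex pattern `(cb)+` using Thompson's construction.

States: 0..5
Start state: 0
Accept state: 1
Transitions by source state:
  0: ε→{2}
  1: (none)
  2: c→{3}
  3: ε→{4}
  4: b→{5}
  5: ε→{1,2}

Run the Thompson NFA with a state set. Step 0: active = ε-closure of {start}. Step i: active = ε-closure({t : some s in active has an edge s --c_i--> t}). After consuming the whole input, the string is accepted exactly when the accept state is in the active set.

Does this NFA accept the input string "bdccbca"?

start: ε-closure({0}) = {0,2}
'b' @ 1: {}  — dead — no transitions
rest 'dccbca' ignored (set empty)
end set {} — state 1 not in

Answer: REJECT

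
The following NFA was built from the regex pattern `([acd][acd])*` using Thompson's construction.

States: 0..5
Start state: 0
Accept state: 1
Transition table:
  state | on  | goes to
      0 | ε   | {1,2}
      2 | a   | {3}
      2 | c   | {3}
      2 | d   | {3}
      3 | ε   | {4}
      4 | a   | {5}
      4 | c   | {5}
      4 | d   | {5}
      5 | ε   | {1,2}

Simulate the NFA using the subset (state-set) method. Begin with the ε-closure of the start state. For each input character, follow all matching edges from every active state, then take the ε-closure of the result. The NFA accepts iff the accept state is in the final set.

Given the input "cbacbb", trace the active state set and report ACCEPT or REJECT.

Answer: REJECT

Derivation:
start: ε-closure({0}) = {0,1,2}
'c' @ 1: {3,4}
'b' @ 2: {}  — no active states
rest 'acbb' ignored (set empty)
final: {}; accept 1 not in set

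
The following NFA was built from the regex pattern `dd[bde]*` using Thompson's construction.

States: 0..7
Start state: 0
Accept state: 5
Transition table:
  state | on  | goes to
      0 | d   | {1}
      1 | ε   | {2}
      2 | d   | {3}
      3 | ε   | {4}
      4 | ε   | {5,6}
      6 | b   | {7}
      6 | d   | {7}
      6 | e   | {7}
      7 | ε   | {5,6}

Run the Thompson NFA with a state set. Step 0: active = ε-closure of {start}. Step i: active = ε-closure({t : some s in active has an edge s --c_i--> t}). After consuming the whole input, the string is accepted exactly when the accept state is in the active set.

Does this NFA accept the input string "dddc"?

initial (ε-close {0}): {0}
'd' @ 1: {1,2}
'd' @ 2: {3,4,5,6}  ✓accept
'd' @ 3: {5,6,7}  ✓accept
'c' @ 4: {}  — no active states
after full input: {}  (accept=5 not in)

Answer: REJECT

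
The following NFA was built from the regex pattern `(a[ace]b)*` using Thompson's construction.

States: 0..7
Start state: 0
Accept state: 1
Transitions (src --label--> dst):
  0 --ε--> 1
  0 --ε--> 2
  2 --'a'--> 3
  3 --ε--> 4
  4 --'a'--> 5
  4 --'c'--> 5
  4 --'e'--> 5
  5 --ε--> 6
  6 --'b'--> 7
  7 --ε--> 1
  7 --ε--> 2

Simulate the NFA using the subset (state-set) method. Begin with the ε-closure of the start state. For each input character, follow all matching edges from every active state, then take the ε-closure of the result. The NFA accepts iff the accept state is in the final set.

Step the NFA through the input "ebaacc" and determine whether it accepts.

start: ε-closure({0}) = {0,1,2}
'e' @ 1: {}  — dead — no transitions
rest 'baacc' ignored (set empty)
after full input: {}  (accept=1 not in)

Answer: REJECT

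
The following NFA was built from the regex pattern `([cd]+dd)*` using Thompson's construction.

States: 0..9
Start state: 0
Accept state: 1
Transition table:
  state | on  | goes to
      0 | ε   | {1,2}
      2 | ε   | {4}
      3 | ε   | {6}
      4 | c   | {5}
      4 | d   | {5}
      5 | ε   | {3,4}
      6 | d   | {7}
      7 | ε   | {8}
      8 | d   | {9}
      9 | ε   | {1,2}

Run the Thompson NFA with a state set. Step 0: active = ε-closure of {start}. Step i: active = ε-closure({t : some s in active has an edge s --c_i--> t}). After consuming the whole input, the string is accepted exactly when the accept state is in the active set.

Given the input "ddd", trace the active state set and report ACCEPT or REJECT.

initial (ε-close {0}): {0,1,2,4}
'd' @ 1: {3,4,5,6}
'd' @ 2: {3,4,5,6,7,8}
'd' @ 3: {1,2,3,4,5,6,7,8,9}  [accepting]
after full input: {1,2,3,4,5,6,7,8,9}  (accept=1 in)

Answer: ACCEPT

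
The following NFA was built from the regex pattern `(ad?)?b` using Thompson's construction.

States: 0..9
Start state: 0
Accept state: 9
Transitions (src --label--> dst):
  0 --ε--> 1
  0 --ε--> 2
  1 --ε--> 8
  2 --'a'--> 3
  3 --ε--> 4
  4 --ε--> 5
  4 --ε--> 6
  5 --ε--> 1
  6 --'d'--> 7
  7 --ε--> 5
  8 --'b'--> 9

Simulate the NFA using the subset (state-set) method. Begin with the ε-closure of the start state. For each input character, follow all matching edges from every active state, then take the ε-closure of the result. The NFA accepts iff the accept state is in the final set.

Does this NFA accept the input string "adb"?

Answer: ACCEPT

Steps:
start: ε-closure({0}) = {0,1,2,8}
'a' @ 1: {1,3,4,5,6,8}
'd' @ 2: {1,5,7,8}
'b' @ 3: {9}  (accept∈set)
final: {9}; accept 9 in set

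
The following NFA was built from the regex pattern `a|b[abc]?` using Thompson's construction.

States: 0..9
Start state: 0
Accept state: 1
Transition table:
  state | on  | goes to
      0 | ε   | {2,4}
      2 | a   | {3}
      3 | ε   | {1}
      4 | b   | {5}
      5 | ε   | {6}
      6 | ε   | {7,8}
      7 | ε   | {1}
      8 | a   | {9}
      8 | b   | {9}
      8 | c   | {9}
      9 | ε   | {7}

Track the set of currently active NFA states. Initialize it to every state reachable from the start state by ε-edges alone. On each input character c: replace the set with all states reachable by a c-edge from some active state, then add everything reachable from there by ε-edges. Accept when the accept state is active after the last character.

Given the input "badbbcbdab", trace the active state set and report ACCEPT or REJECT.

S₀ = ε-closure({0}) = {0,2,4}
'b' @ 1: {1,5,6,7,8}  [accepting]
'a' @ 2: {1,7,9}  [accepting]
'd' @ 3: {}  — dead — no transitions
rest 'bbcbdab' ignored (set empty)
after full input: {}  (accept=1 not in)

Answer: REJECT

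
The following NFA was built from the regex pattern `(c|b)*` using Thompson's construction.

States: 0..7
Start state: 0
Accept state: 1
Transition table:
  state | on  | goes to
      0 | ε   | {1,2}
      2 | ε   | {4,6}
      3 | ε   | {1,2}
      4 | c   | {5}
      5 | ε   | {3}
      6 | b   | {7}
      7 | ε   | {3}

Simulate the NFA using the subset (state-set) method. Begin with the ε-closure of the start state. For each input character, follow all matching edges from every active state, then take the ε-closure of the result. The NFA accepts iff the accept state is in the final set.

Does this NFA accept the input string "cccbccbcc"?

S₀ = ε-closure({0}) = {0,1,2,4,6}
'c' @ 1: {1,2,3,4,5,6}  ✓accept
'c' @ 2: {1,2,3,4,5,6}  ✓accept
'c' @ 3: {1,2,3,4,5,6}  ✓accept
'b' @ 4: {1,2,3,4,6,7}  ✓accept
'c' @ 5: {1,2,3,4,5,6}  ✓accept
'c' @ 6: {1,2,3,4,5,6}  ✓accept
'b' @ 7: {1,2,3,4,6,7}  ✓accept
'c' @ 8: {1,2,3,4,5,6}  ✓accept
'c' @ 9: {1,2,3,4,5,6}  ✓accept
final: {1,2,3,4,5,6}; accept 1 in set

Answer: ACCEPT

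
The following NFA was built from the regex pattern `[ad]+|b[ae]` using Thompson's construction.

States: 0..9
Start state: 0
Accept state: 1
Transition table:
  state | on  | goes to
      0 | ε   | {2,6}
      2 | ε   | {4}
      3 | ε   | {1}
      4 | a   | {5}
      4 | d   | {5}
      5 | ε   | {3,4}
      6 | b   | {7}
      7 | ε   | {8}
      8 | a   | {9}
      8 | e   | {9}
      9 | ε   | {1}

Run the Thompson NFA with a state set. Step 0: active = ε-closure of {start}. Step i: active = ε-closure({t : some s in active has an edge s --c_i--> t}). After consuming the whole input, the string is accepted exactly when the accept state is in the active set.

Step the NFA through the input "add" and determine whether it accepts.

Answer: ACCEPT

Steps:
initial (ε-close {0}): {0,2,4,6}
'a' @ 1: {1,3,4,5}  (accept∈set)
'd' @ 2: {1,3,4,5}  (accept∈set)
'd' @ 3: {1,3,4,5}  (accept∈set)
final: {1,3,4,5}; accept 1 in set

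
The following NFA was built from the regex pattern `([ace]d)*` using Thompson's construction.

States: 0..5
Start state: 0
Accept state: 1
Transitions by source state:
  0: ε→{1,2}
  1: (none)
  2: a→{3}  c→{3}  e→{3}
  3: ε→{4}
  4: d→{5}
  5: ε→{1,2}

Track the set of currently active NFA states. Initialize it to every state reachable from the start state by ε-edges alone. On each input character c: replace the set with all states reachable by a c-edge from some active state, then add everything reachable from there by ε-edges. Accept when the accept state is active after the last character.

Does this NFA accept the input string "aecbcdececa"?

start: ε-closure({0}) = {0,1,2}
'a' @ 1: {3,4}
'e' @ 2: {}  — state set empty
rest 'cbcdececa' ignored (set empty)
final: {}; accept 1 not in set

Answer: REJECT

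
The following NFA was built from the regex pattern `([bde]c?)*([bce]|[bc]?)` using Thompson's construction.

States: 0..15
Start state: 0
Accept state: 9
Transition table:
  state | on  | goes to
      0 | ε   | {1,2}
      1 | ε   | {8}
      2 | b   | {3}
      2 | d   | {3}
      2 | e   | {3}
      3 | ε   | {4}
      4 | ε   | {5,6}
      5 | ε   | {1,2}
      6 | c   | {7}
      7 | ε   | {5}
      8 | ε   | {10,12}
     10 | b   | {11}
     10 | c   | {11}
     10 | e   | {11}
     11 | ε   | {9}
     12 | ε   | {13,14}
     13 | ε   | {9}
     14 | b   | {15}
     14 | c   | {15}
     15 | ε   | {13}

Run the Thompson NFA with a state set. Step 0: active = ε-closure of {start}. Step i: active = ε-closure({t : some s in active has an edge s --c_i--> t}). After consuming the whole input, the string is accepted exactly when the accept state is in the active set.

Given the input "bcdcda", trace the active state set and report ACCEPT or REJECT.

Answer: REJECT

Trace:
initial (ε-close {0}): {0,1,2,8,9,10,12,13,14}
'b' @ 1: {1,2,3,4,5,6,8,9,10,11,12,13,14,15}  [accepting]
'c' @ 2: {1,2,5,7,8,9,10,11,12,13,14,15}  [accepting]
'd' @ 3: {1,2,3,4,5,6,8,9,10,12,13,14}  [accepting]
'c' @ 4: {1,2,5,7,8,9,10,11,12,13,14,15}  [accepting]
'd' @ 5: {1,2,3,4,5,6,8,9,10,12,13,14}  [accepting]
'a' @ 6: {}  — state set empty
after full input: {}  (accept=9 not in)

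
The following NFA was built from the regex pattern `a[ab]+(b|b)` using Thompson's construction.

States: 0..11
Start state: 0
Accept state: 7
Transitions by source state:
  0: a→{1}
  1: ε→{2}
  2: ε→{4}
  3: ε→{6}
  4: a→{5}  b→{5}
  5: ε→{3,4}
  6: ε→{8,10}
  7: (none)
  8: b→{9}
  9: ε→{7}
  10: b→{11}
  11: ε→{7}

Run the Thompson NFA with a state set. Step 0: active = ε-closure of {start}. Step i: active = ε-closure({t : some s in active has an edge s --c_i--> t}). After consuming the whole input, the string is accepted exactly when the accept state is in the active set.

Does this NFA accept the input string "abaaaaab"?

Answer: ACCEPT

Steps:
start: ε-closure({0}) = {0}
'a' @ 1: {1,2,4}
'b' @ 2: {3,4,5,6,8,10}
'a' @ 3: {3,4,5,6,8,10}
'a' @ 4: {3,4,5,6,8,10}
'a' @ 5: {3,4,5,6,8,10}
'a' @ 6: {3,4,5,6,8,10}
'a' @ 7: {3,4,5,6,8,10}
'b' @ 8: {3,4,5,6,7,8,9,10,11}  [accepting]
final: {3,4,5,6,7,8,9,10,11}; accept 7 in set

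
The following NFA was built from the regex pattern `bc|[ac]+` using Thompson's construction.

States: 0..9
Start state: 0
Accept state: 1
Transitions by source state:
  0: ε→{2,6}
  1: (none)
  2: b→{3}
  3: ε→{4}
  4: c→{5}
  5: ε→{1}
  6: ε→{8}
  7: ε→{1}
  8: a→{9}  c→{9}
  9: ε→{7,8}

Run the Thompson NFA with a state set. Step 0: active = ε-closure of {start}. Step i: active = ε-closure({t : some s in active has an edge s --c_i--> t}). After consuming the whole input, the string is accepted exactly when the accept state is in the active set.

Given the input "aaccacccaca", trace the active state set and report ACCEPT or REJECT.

Answer: ACCEPT

Steps:
start: ε-closure({0}) = {0,2,6,8}
'a' @ 1: {1,7,8,9}  [accepting]
'a' @ 2: {1,7,8,9}  [accepting]
'c' @ 3: {1,7,8,9}  [accepting]
'c' @ 4: {1,7,8,9}  [accepting]
'a' @ 5: {1,7,8,9}  [accepting]
'c' @ 6: {1,7,8,9}  [accepting]
'c' @ 7: {1,7,8,9}  [accepting]
'c' @ 8: {1,7,8,9}  [accepting]
'a' @ 9: {1,7,8,9}  [accepting]
'c' @ 10: {1,7,8,9}  [accepting]
'a' @ 11: {1,7,8,9}  [accepting]
end set {1,7,8,9} — state 1 in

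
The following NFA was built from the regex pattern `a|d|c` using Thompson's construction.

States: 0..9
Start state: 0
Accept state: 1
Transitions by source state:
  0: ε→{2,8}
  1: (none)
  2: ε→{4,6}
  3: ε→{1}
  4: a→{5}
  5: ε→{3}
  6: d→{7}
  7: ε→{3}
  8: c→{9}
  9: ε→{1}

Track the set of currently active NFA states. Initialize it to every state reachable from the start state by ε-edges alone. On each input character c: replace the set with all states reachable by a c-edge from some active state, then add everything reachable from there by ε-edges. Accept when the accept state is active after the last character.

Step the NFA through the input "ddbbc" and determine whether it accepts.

Answer: REJECT

Steps:
initial (ε-close {0}): {0,2,4,6,8}
'd' @ 1: {1,3,7}  ✓accept
'd' @ 2: {}  — no active states
rest 'bbc' ignored (set empty)
end set {} — state 1 not in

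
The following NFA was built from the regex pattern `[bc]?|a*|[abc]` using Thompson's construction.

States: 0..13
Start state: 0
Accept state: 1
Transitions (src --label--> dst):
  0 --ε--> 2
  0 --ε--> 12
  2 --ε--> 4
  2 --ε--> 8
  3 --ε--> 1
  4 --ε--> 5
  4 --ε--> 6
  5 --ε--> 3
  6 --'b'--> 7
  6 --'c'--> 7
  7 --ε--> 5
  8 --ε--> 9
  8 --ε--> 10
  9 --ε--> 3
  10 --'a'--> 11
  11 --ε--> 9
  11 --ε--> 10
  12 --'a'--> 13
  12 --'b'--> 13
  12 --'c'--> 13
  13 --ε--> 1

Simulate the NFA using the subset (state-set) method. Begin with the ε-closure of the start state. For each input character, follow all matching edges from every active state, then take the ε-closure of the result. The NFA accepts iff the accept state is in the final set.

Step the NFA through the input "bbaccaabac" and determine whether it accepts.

Answer: REJECT

Steps:
start: ε-closure({0}) = {0,1,2,3,4,5,6,8,9,10,12}
'b' @ 1: {1,3,5,7,13}  (accept∈set)
'b' @ 2: {}  — state set empty
rest 'accaabac' ignored (set empty)
after full input: {}  (accept=1 not in)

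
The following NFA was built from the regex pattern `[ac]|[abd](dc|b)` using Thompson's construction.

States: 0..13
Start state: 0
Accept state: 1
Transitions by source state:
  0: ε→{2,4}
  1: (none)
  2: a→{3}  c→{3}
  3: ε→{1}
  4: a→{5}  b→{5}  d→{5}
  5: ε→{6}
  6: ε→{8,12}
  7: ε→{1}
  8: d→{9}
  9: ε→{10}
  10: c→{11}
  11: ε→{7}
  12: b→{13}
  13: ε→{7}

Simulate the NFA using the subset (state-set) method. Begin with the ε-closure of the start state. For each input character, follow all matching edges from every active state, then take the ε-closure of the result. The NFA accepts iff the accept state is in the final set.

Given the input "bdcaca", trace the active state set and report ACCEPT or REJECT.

initial (ε-close {0}): {0,2,4}
'b' @ 1: {5,6,8,12}
'd' @ 2: {9,10}
'c' @ 3: {1,7,11}  ✓accept
'a' @ 4: {}  — dead — no transitions
rest 'ca' ignored (set empty)
final: {}; accept 1 not in set

Answer: REJECT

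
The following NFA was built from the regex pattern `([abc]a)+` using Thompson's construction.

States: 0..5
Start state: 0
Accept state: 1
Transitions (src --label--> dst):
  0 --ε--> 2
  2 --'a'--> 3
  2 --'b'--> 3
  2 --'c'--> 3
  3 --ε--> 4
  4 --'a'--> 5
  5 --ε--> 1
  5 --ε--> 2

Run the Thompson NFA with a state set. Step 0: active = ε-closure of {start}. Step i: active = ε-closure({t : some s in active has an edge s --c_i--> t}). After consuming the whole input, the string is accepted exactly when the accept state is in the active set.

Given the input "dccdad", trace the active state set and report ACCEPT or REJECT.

Answer: REJECT

Derivation:
start: ε-closure({0}) = {0,2}
'd' @ 1: {}  — dead — no transitions
rest 'ccdad' ignored (set empty)
after full input: {}  (accept=1 not in)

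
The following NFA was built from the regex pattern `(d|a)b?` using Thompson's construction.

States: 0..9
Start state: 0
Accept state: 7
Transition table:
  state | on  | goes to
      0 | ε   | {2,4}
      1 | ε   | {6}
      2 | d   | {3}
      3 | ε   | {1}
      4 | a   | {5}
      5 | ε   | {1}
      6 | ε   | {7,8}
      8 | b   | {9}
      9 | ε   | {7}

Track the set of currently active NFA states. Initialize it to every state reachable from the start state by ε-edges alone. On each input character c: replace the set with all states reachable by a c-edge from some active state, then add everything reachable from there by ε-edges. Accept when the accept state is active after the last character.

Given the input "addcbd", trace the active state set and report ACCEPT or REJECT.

Answer: REJECT

Derivation:
S₀ = ε-closure({0}) = {0,2,4}
'a' @ 1: {1,5,6,7,8}  [accepting]
'd' @ 2: {}  — no active states
rest 'dcbd' ignored (set empty)
after full input: {}  (accept=7 not in)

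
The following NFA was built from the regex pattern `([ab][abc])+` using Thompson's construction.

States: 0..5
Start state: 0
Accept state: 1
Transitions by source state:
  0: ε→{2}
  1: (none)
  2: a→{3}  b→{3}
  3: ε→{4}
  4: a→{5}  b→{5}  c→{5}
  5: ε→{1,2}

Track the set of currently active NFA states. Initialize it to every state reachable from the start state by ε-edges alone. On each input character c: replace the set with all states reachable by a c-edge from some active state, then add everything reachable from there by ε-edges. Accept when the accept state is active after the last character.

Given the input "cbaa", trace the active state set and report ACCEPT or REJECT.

S₀ = ε-closure({0}) = {0,2}
'c' @ 1: {}  — dead — no transitions
rest 'baa' ignored (set empty)
end set {} — state 1 not in

Answer: REJECT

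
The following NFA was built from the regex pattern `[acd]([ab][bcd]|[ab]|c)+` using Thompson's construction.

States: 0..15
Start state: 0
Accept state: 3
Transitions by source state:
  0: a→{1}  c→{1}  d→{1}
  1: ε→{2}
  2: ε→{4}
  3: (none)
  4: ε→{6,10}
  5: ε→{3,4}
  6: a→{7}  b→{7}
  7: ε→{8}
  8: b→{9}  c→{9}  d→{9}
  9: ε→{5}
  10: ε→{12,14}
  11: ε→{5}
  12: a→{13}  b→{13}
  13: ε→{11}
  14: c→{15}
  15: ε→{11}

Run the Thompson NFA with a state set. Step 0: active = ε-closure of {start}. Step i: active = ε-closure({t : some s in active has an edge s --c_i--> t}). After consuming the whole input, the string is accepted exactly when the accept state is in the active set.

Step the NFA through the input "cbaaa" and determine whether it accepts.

Answer: ACCEPT

Steps:
initial (ε-close {0}): {0}
'c' @ 1: {1,2,4,6,10,12,14}
'b' @ 2: {3,4,5,6,7,8,10,11,12,13,14}  [accepting]
'a' @ 3: {3,4,5,6,7,8,10,11,12,13,14}  [accepting]
'a' @ 4: {3,4,5,6,7,8,10,11,12,13,14}  [accepting]
'a' @ 5: {3,4,5,6,7,8,10,11,12,13,14}  [accepting]
after full input: {3,4,5,6,7,8,10,11,12,13,14}  (accept=3 in)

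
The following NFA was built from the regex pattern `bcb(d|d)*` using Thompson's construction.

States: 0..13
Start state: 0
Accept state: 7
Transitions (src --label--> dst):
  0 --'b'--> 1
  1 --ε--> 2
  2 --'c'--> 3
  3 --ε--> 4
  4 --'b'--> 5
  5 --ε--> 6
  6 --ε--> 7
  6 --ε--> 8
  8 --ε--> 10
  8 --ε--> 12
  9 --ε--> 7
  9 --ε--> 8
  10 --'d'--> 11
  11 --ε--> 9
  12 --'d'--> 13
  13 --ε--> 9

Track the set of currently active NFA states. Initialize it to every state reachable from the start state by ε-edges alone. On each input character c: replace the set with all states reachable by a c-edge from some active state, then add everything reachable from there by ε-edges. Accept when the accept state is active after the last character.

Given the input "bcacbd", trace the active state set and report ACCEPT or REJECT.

Answer: REJECT

Steps:
S₀ = ε-closure({0}) = {0}
'b' @ 1: {1,2}
'c' @ 2: {3,4}
'a' @ 3: {}  — no active states
rest 'cbd' ignored (set empty)
final: {}; accept 7 not in set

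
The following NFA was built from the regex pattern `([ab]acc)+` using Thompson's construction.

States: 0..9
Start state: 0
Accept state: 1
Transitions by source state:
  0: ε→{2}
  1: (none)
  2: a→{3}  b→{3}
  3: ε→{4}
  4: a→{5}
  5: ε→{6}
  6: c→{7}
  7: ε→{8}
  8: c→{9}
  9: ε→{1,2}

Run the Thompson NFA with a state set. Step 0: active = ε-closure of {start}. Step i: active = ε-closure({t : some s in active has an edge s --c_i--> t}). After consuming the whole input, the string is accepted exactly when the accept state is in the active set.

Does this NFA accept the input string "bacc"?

start: ε-closure({0}) = {0,2}
'b' @ 1: {3,4}
'a' @ 2: {5,6}
'c' @ 3: {7,8}
'c' @ 4: {1,2,9}  (accept∈set)
final: {1,2,9}; accept 1 in set

Answer: ACCEPT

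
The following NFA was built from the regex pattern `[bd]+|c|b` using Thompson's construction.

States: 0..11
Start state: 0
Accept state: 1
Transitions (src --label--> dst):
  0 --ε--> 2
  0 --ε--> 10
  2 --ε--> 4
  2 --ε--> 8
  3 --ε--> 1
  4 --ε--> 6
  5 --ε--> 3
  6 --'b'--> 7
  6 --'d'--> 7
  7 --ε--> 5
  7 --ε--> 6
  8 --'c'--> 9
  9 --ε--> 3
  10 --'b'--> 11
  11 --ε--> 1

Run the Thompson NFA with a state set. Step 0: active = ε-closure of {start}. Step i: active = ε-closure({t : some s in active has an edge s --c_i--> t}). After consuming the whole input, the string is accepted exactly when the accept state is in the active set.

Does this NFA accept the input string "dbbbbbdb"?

Answer: ACCEPT

Derivation:
start: ε-closure({0}) = {0,2,4,6,8,10}
'd' @ 1: {1,3,5,6,7}  [accepting]
'b' @ 2: {1,3,5,6,7}  [accepting]
'b' @ 3: {1,3,5,6,7}  [accepting]
'b' @ 4: {1,3,5,6,7}  [accepting]
'b' @ 5: {1,3,5,6,7}  [accepting]
'b' @ 6: {1,3,5,6,7}  [accepting]
'd' @ 7: {1,3,5,6,7}  [accepting]
'b' @ 8: {1,3,5,6,7}  [accepting]
after full input: {1,3,5,6,7}  (accept=1 in)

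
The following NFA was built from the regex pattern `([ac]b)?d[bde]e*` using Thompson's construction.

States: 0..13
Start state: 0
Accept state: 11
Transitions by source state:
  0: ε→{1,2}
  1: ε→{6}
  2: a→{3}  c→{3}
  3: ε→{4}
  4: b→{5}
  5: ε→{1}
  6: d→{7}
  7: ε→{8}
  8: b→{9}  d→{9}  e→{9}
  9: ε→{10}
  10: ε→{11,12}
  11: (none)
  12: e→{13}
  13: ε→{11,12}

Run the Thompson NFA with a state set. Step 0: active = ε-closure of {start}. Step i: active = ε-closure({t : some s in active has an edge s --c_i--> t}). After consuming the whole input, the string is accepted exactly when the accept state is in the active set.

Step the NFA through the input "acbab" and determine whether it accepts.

Answer: REJECT

Trace:
initial (ε-close {0}): {0,1,2,6}
'a' @ 1: {3,4}
'c' @ 2: {}  — dead — no transitions
rest 'bab' ignored (set empty)
end set {} — state 11 not in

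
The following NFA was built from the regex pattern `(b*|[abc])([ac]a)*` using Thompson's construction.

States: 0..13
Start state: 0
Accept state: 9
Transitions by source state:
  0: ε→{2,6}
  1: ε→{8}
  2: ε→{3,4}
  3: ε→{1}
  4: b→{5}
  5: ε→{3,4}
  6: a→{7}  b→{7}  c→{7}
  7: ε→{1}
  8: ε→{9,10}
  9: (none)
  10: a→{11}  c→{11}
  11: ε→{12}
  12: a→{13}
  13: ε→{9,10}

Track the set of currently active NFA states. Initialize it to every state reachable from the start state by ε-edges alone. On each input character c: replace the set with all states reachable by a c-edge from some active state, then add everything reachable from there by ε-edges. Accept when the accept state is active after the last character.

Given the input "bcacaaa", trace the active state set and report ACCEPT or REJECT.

Answer: ACCEPT

Derivation:
S₀ = ε-closure({0}) = {0,1,2,3,4,6,8,9,10}
'b' @ 1: {1,3,4,5,7,8,9,10}  ✓accept
'c' @ 2: {11,12}
'a' @ 3: {9,10,13}  ✓accept
'c' @ 4: {11,12}
'a' @ 5: {9,10,13}  ✓accept
'a' @ 6: {11,12}
'a' @ 7: {9,10,13}  ✓accept
final: {9,10,13}; accept 9 in set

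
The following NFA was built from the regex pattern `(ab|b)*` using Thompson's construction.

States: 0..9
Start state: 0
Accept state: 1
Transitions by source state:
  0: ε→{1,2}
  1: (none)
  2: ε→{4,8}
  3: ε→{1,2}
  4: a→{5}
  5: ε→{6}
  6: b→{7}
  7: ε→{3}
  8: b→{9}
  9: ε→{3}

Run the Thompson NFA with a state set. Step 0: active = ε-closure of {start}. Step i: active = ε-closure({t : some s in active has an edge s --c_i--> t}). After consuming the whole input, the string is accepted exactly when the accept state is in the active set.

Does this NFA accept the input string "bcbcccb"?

initial (ε-close {0}): {0,1,2,4,8}
'b' @ 1: {1,2,3,4,8,9}  ✓accept
'c' @ 2: {}  — no active states
rest 'bcccb' ignored (set empty)
end set {} — state 1 not in

Answer: REJECT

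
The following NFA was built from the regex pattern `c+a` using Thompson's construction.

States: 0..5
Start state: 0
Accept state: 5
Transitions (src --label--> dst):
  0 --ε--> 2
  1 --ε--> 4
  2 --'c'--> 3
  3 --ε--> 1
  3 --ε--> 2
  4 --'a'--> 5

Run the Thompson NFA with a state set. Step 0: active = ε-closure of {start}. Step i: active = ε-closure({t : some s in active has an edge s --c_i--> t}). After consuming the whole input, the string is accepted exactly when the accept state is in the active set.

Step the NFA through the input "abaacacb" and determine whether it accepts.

Answer: REJECT

Derivation:
initial (ε-close {0}): {0,2}
'a' @ 1: {}  — dead — no transitions
rest 'baacacb' ignored (set empty)
final: {}; accept 5 not in set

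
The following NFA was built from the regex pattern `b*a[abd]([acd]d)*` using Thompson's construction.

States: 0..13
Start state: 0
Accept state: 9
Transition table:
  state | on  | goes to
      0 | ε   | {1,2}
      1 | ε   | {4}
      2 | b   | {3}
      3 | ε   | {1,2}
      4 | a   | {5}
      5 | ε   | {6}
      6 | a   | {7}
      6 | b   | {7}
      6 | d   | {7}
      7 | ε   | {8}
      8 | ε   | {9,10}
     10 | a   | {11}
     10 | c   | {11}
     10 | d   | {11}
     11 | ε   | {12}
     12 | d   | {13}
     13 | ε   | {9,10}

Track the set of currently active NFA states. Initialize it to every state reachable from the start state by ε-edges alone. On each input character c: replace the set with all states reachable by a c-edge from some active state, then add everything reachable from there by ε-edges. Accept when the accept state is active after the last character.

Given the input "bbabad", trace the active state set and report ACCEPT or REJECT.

S₀ = ε-closure({0}) = {0,1,2,4}
'b' @ 1: {1,2,3,4}
'b' @ 2: {1,2,3,4}
'a' @ 3: {5,6}
'b' @ 4: {7,8,9,10}  [accepting]
'a' @ 5: {11,12}
'd' @ 6: {9,10,13}  [accepting]
after full input: {9,10,13}  (accept=9 in)

Answer: ACCEPT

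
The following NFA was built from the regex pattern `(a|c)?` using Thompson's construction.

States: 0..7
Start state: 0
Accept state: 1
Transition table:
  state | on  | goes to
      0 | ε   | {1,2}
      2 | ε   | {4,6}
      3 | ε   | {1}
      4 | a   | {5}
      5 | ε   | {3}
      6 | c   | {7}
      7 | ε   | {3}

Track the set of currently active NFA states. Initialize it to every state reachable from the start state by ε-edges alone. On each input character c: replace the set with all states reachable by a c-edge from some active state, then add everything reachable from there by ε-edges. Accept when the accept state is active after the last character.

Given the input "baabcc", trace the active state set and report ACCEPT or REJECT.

Answer: REJECT

Trace:
initial (ε-close {0}): {0,1,2,4,6}
'b' @ 1: {}  — dead — no transitions
rest 'aabcc' ignored (set empty)
after full input: {}  (accept=1 not in)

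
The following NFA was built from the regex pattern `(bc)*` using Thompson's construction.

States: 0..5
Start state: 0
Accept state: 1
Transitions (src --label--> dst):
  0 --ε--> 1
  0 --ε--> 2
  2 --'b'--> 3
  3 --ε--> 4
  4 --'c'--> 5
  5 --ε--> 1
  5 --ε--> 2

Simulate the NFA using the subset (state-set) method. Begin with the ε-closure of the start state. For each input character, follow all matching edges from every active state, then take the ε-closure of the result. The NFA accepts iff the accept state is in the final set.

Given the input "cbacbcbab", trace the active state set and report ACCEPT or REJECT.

start: ε-closure({0}) = {0,1,2}
'c' @ 1: {}  — no active states
rest 'bacbcbab' ignored (set empty)
end set {} — state 1 not in

Answer: REJECT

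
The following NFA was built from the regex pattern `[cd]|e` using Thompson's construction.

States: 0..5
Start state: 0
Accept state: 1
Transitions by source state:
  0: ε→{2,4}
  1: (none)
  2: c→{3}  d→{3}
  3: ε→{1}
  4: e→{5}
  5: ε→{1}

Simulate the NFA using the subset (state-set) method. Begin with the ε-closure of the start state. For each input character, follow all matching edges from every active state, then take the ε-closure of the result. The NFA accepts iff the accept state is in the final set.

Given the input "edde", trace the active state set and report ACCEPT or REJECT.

Answer: REJECT

Derivation:
S₀ = ε-closure({0}) = {0,2,4}
'e' @ 1: {1,5}  ✓accept
'd' @ 2: {}  — dead — no transitions
rest 'de' ignored (set empty)
end set {} — state 1 not in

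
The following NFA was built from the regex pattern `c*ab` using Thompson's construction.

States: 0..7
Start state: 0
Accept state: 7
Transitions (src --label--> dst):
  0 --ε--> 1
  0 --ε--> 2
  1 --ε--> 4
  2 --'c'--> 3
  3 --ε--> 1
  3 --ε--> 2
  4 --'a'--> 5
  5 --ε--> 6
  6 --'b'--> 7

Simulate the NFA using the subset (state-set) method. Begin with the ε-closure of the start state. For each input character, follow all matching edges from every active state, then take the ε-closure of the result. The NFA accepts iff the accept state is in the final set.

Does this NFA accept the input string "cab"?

initial (ε-close {0}): {0,1,2,4}
'c' @ 1: {1,2,3,4}
'a' @ 2: {5,6}
'b' @ 3: {7}  ✓accept
after full input: {7}  (accept=7 in)

Answer: ACCEPT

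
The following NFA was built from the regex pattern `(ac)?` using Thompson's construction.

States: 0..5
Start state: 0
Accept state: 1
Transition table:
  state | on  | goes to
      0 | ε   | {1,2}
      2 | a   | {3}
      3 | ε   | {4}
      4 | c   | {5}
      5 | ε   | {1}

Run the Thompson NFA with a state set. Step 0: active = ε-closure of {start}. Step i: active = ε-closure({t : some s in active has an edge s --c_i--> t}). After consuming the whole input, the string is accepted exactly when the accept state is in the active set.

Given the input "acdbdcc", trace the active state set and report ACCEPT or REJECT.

Answer: REJECT

Derivation:
start: ε-closure({0}) = {0,1,2}
'a' @ 1: {3,4}
'c' @ 2: {1,5}  [accepting]
'd' @ 3: {}  — dead — no transitions
rest 'bdcc' ignored (set empty)
end set {} — state 1 not in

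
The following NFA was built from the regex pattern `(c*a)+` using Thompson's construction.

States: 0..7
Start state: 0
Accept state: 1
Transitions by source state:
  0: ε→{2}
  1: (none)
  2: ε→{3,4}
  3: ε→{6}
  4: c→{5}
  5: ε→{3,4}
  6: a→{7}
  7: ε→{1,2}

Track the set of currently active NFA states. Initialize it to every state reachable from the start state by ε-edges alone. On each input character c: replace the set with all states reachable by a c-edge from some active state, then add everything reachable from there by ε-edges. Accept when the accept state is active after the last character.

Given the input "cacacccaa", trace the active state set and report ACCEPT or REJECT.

S₀ = ε-closure({0}) = {0,2,3,4,6}
'c' @ 1: {3,4,5,6}
'a' @ 2: {1,2,3,4,6,7}  (accept∈set)
'c' @ 3: {3,4,5,6}
'a' @ 4: {1,2,3,4,6,7}  (accept∈set)
'c' @ 5: {3,4,5,6}
'c' @ 6: {3,4,5,6}
'c' @ 7: {3,4,5,6}
'a' @ 8: {1,2,3,4,6,7}  (accept∈set)
'a' @ 9: {1,2,3,4,6,7}  (accept∈set)
after full input: {1,2,3,4,6,7}  (accept=1 in)

Answer: ACCEPT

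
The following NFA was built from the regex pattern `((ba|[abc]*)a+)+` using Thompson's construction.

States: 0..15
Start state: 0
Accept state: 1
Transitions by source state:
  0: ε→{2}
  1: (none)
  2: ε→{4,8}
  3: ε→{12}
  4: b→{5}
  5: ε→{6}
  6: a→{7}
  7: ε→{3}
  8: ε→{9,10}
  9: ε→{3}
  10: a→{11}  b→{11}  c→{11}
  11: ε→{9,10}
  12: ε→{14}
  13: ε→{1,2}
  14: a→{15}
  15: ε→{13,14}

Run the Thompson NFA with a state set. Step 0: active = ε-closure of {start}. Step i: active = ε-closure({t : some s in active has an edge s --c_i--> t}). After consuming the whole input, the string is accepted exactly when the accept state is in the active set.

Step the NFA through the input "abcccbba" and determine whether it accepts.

Answer: ACCEPT

Steps:
initial (ε-close {0}): {0,2,3,4,8,9,10,12,14}
'a' @ 1: {1,2,3,4,8,9,10,11,12,13,14,15}  (accept∈set)
'b' @ 2: {3,5,6,9,10,11,12,14}
'c' @ 3: {3,9,10,11,12,14}
'c' @ 4: {3,9,10,11,12,14}
'c' @ 5: {3,9,10,11,12,14}
'b' @ 6: {3,9,10,11,12,14}
'b' @ 7: {3,9,10,11,12,14}
'a' @ 8: {1,2,3,4,8,9,10,11,12,13,14,15}  (accept∈set)
final: {1,2,3,4,8,9,10,11,12,13,14,15}; accept 1 in set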